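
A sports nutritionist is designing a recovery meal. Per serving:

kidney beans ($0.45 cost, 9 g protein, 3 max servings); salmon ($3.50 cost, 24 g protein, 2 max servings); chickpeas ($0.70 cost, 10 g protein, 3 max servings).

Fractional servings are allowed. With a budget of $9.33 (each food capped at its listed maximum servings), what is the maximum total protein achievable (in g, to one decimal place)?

97.3 g

Protein per dollar: kidney beans 20, chickpeas 14.29, salmon 6.857.
Take 3 servings of kidney beans: spends $1.35, +27.0 g protein (running total 27.0 g).
Take 3 servings of chickpeas: spends $2.10, +30.0 g protein (running total 57.0 g).
Take 1.68 servings of salmon: spends $5.88, +40.3 g protein (running total 97.3 g).
Filling greedily by protein-per-dollar is optimal for one linear limit, giving 97.3 g.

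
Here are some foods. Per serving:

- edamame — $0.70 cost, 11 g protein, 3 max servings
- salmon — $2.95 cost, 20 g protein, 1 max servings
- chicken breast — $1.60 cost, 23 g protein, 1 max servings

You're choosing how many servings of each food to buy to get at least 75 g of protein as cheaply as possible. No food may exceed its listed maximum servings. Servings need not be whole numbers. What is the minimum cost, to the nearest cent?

$6.50

Cost per g of protein: edamame $0.0636, chicken breast $0.0696, salmon $0.1475.
Take 3 servings of edamame: +33.0 g protein for $2.10 (total $2.10, still need 42.0 g).
Take 1 serving of chicken breast: +23.0 g protein for $1.60 (total $3.70, still need 19.0 g).
Take 0.95 servings of salmon: +19.0 g protein for $2.80 (total $6.50, still need 0.0 g).
Greedy by cheapest-per-g is optimal for a single linear constraint, so the minimum cost is $6.50.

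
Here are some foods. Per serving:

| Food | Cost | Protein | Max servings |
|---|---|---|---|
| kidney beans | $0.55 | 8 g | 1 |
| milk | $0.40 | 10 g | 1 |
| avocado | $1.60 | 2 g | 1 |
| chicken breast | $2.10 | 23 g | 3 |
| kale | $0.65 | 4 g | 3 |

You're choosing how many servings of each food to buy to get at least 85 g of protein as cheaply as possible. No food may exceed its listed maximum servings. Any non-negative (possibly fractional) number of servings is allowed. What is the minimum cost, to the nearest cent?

$7.07

Cost per g of protein: milk $0.0400, kidney beans $0.0688, chicken breast $0.0913, kale $0.1625, avocado $0.8000.
Take 1 serving of milk: +10.0 g protein for $0.40 (total $0.40, still need 75.0 g).
Take 1 serving of kidney beans: +8.0 g protein for $0.55 (total $0.95, still need 67.0 g).
Take 2.913 servings of chicken breast: +67.0 g protein for $6.12 (total $7.07, still need 0.0 g).
Filling from the cheapest source first is optimal under one linear minimum: $7.07.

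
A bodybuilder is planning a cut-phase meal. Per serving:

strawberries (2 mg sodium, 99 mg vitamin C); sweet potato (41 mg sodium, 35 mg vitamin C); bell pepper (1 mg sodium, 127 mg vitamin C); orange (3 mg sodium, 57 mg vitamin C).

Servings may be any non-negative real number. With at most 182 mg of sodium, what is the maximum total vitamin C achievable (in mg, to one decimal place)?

23114.0 mg

Vitamin C per mg sodium: bell pepper 127, strawberries 49.5, orange 19, sweet potato 0.8537.
With no serving limits, spend the whole sodium allowance on bell pepper: 182 mg / 1 mg × 127 mg = 23114.0 mg.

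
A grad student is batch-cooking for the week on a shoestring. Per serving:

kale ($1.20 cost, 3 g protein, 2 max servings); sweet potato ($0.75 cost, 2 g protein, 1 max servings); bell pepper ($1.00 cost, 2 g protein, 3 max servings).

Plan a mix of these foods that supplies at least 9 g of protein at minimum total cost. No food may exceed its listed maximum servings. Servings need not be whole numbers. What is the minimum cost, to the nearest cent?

$3.65

Cost per g of protein: sweet potato $0.3750, kale $0.4000, bell pepper $0.5000.
Take 1 serving of sweet potato: +2.0 g protein for $0.75 (total $0.75, still need 7.0 g).
Take 2 servings of kale: +6.0 g protein for $2.40 (total $3.15, still need 1.0 g).
Take 0.5 servings of bell pepper: +1.0 g protein for $0.50 (total $3.65, still need 0.0 g).
Filling from the cheapest source first is optimal under one linear minimum: $3.65.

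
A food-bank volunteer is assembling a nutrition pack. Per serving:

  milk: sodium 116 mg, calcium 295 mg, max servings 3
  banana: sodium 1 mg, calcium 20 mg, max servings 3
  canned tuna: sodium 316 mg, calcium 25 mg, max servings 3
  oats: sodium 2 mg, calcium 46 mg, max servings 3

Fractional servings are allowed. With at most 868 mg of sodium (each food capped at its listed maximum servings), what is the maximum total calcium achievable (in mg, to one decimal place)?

1123.4 mg

Calcium per mg sodium: oats 23, banana 20, milk 2.543, canned tuna 0.07911.
Take 3 servings of oats: uses 6 mg sodium, +138.0 mg calcium (running total 138.0 mg).
Take 3 servings of banana: uses 3 mg sodium, +60.0 mg calcium (running total 198.0 mg).
Take 3 servings of milk: uses 348 mg sodium, +885.0 mg calcium (running total 1083.0 mg).
Take 1.617 servings of canned tuna: uses 511 mg sodium, +40.4 mg calcium (running total 1123.4 mg).
Filling greedily by calcium-per-mg sodium is optimal for one linear limit, giving 1123.4 mg.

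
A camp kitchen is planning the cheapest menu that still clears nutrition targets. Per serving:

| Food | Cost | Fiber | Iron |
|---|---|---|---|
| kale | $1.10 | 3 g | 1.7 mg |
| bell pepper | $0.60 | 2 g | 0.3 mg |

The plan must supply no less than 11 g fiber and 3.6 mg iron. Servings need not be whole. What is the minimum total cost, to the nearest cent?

The cheapest plan sits at a corner of the feasible region — with two constraints it uses at most two foods.
kale only: max(11/3, 3.6/1.7) = 3.667 servings → $4.03.
bell pepper only: max(11/2, 3.6/0.3) = 12 servings → $7.20.
kale + bell pepper with both tight: 1.56 servings and 3.16 servings → $3.61.
The minimum over all feasible corners is $3.61.

$3.61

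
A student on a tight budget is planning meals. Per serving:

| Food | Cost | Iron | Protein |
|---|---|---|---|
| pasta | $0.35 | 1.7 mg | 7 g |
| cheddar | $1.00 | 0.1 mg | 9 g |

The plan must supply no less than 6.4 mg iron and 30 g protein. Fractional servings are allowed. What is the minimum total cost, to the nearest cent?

At the optimum either one food covers both requirements or two foods hit both targets exactly; no other combination can be cheaper.
pasta only: max(6.4/1.7, 30/7) = 4.286 servings → $1.50.
cheddar only: max(6.4/0.1, 30/9) = 64 servings → $64.00.
pasta + cheddar with both tight: 3.74 servings and 0.4247 servings → $1.73.
The minimum over all feasible corners is $1.50.

$1.50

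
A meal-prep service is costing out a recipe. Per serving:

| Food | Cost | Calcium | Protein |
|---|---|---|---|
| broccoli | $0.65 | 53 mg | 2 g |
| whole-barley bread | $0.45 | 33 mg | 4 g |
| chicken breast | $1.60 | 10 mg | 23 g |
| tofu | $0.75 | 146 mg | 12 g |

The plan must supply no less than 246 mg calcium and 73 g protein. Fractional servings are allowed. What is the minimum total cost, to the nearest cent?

A basic optimal solution has at most two foods positive. Try each food alone and each pair with both targets met exactly.
broccoli only: max(246/53, 73/2) = 36.5 servings → $23.73.
whole-barley bread only: max(246/33, 73/4) = 18.25 servings → $8.21.
chicken breast only: max(246/10, 73/23) = 24.6 servings → $39.36.
tofu only: max(246/146, 73/12) = 6.083 servings → $4.56.
broccoli + whole-barley bread with both targets exact would need a negative amount; discard.
broccoli + chicken breast with both tight: 4.11 servings and 2.817 servings → $7.18.
broccoli + tofu: the both-tight solution has a negative serving — not a feasible corner.
whole-barley bread + chicken breast with both tight: 6.854 servings and 1.982 servings → $6.26.
whole-barley bread + tofu: the both-tight solution has a negative serving — not a feasible corner.
chicken breast + tofu with both tight: 2.38 servings and 1.522 servings → $4.95.
So the least-cost plan costs $4.56.

$4.56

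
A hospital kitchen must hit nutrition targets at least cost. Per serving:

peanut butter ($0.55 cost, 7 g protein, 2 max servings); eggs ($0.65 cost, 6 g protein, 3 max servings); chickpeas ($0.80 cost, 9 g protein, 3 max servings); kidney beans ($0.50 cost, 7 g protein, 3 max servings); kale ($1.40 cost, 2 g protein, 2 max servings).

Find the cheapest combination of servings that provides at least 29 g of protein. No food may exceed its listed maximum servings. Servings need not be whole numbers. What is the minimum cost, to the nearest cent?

Cost per g of protein: kidney beans $0.0714, peanut butter $0.0786, chickpeas $0.0889, eggs $0.1083, kale $0.7000.
Take 3 servings of kidney beans: +21.0 g protein for $1.50 (total $1.50, still need 8.0 g).
Take 1.143 servings of peanut butter: +8.0 g protein for $0.63 (total $2.13, still need 0.0 g).
Filling from the cheapest source first is optimal under one linear minimum: $2.13.

$2.13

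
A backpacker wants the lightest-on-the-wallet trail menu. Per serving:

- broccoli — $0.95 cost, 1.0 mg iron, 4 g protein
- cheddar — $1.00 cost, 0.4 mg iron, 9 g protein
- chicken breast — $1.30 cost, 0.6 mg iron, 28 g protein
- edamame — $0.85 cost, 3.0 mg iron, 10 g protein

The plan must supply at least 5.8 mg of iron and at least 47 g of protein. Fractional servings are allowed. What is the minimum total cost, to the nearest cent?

This is a tiny linear program; its minimum lies at a vertex of the feasible set. List the vertices and price them.
broccoli only: max(5.8/1.0, 47/4) = 11.75 servings → $11.16.
cheddar only: max(5.8/0.4, 47/9) = 14.5 servings → $14.50.
chicken breast only: max(5.8/0.6, 47/28) = 9.667 servings → $12.57.
edamame only: max(5.8/3.0, 47/10) = 4.7 servings → $4.00.
broccoli + cheddar with both tight: 4.514 servings and 3.216 servings → $7.50.
broccoli + chicken breast with both tight: 5.242 servings and 0.9297 servings → $6.19.
broccoli + edamame: the both-tight solution has a negative serving — not a feasible corner.
cheddar + chicken breast with both targets exact would need a negative amount; discard.
cheddar + edamame with both tight: 3.609 servings and 1.452 servings → $4.84.
chicken breast + edamame with both tight: 1.064 servings and 1.721 servings → $2.85.
So the least-cost plan costs $2.85.

$2.85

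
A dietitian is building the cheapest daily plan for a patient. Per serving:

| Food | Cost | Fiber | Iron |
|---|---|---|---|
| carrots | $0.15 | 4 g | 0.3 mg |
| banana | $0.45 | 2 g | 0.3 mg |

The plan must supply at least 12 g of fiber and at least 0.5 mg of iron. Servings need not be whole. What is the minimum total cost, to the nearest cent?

carrots only: max(12/4, 0.5/0.3) = 3 servings → $0.45.
banana only: max(12/2, 0.5/0.3) = 6 servings → $2.70.
carrots + banana: the both-tight solution has a negative serving — not a feasible corner.
Cheapest feasible corner: $0.45.

$0.45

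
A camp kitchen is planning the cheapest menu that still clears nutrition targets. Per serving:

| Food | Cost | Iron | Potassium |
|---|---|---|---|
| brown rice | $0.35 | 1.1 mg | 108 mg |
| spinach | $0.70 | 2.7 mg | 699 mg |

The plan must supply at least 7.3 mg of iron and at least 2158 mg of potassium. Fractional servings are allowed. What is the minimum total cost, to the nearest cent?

$2.16

brown rice only: max(7.3/1.1, 2158/108) = 19.98 servings → $6.99.
spinach only: max(7.3/2.7, 2158/699) = 3.087 servings → $2.16.
brown rice + spinach: intersection lies outside the first quadrant.
Cheapest feasible corner: $2.16.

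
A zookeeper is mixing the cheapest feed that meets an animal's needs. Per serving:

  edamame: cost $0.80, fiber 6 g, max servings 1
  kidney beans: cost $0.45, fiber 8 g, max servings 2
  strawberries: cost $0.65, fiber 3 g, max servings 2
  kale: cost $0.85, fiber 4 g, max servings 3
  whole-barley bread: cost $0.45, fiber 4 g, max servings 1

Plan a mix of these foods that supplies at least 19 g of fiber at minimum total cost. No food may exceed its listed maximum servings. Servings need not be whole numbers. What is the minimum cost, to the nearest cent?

$1.24

Cost per g of fiber: kidney beans $0.0563, whole-barley bread $0.1125, edamame $0.1333, kale $0.2125, strawberries $0.2167.
Take 2 servings of kidney beans: +16.0 g fiber for $0.90 (total $0.90, still need 3.0 g).
Take 0.75 servings of whole-barley bread: +3.0 g fiber for $0.34 (total $1.24, still need 0.0 g).
Filling from the cheapest source first is optimal under one linear minimum: $1.24.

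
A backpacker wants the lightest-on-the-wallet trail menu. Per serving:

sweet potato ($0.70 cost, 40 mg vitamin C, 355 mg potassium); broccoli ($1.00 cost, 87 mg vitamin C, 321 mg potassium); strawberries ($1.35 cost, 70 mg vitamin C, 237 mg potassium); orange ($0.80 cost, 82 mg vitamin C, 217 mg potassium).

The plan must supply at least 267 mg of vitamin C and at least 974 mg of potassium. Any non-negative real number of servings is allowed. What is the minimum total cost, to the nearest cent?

With two linear requirements the optimum uses one or two foods; enumerate the corners.
sweet potato only: max(267/40, 974/355) = 6.675 servings → $4.67.
broccoli only: max(267/87, 974/321) = 3.069 servings → $3.07.
strawberries only: max(267/70, 974/237) = 4.11 servings → $5.55.
orange only: max(267/82, 974/217) = 4.488 servings → $3.59.
sweet potato + broccoli: intersection lies outside the first quadrant.
sweet potato + strawberries with both tight: 0.3189 servings and 3.632 servings → $5.13.
sweet potato + orange with both tight: 1.073 servings and 2.733 servings → $2.94.
broccoli + strawberries with both tight: 2.648 servings and 0.5235 servings → $3.35.
broccoli + orange with both tight: 2.946 servings and 0.1302 servings → $3.05.
strawberries + orange: intersection lies outside the first quadrant.
So the least-cost plan costs $2.94.

$2.94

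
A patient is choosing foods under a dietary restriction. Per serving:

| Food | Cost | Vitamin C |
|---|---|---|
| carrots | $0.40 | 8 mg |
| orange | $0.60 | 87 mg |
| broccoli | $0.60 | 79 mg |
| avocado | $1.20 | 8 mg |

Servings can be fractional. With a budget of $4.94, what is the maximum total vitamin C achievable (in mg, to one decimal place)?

716.3 mg

Vitamin C per dollar: orange 145, broccoli 131.7, carrots 20, avocado 6.667.
With no serving limits, spend the whole cost allowance on orange: $4.94 / $0.60 × 87 mg = 716.3 mg.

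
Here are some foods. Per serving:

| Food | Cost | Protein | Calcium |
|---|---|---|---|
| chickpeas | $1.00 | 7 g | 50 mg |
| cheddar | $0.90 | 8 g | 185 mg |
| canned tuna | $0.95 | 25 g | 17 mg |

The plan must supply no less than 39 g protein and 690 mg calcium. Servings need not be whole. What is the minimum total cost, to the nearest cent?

Compare the cost at each extreme point of the feasible region.
chickpeas only: max(39/7, 690/50) = 13.8 servings → $13.80.
cheddar only: max(39/8, 690/185) = 4.875 servings → $4.39.
canned tuna only: max(39/25, 690/17) = 40.59 servings → $38.56.
chickpeas + cheddar with both tight: 1.894 servings and 3.218 servings → $4.79.
chickpeas + canned tuna: the both-tight solution has a negative serving — not a feasible corner.
cheddar + canned tuna with both tight: 3.695 servings and 0.3776 servings → $3.68.
The minimum over all feasible corners is $3.68.

$3.68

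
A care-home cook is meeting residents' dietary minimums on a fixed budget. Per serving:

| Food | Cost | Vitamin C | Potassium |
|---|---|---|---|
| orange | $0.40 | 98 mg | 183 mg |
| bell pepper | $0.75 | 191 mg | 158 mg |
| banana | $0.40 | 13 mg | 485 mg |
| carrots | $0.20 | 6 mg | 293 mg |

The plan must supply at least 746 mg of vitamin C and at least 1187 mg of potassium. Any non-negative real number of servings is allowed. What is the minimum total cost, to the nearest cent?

Compare the cost at each extreme point of the feasible region.
orange only: max(746/98, 1187/183) = 7.612 servings → $3.04.
bell pepper only: max(746/191, 1187/158) = 7.513 servings → $5.63.
banana only: max(746/13, 1187/485) = 57.38 servings → $22.95.
carrots only: max(746/6, 1187/293) = 124.3 servings → $24.87.
orange + bell pepper with both tight: 5.591 servings and 1.037 servings → $3.01.
orange + banana: intersection lies outside the first quadrant.
orange + carrots with both targets exact would need a negative amount; discard.
bell pepper + banana with both tight: 3.824 servings and 1.202 servings → $3.35.
bell pepper + carrots with both tight: 3.844 servings and 1.979 servings → $3.28.
banana + carrots with both targets exact would need a negative amount; discard.
So the least-cost plan costs $3.01.

$3.01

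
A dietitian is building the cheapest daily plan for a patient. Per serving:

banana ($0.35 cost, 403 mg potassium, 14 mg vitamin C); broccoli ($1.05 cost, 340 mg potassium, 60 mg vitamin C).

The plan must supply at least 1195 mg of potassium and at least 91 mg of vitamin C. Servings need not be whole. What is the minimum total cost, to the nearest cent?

$1.81

Two binding constraints pin down two serving amounts, so the optimal mix uses at most two foods. The candidates are each food alone (scaled to the tighter of potassium/vitamin C) and each pair with both constraints tight.
banana only: max(1195/403, 91/14) = 6.5 servings → $2.27.
broccoli only: max(1195/340, 91/60) = 3.515 servings → $3.69.
banana + broccoli with both tight: 2.099 servings and 1.027 servings → $1.81.
So the least-cost plan costs $1.81.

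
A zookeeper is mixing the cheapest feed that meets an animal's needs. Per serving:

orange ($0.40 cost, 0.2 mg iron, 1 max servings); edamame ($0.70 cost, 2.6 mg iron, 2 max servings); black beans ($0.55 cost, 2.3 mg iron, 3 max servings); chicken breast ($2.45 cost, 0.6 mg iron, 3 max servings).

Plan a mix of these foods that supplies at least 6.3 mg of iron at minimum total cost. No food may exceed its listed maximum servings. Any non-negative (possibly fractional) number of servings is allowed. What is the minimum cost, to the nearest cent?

$1.51

Cost per mg of iron: black beans $0.2391, edamame $0.2692, orange $2.0000, chicken breast $4.0833.
Take 2.739 servings of black beans: +6.3 mg iron for $1.51 (total $1.51, still need 0.0 mg).
Greedy by cheapest-per-mg is optimal for a single linear constraint, so the minimum cost is $1.51.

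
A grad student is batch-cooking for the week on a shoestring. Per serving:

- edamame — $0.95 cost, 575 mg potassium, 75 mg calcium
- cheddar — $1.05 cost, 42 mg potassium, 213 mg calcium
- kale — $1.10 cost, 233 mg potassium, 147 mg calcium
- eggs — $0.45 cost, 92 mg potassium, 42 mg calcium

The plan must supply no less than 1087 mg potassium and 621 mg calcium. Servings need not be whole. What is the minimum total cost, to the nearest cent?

With two linear requirements the optimum uses one or two foods; enumerate the corners.
edamame only: max(1087/575, 621/75) = 8.28 servings → $7.87.
cheddar only: max(1087/42, 621/213) = 25.88 servings → $27.18.
kale only: max(1087/233, 621/147) = 4.665 servings → $5.13.
eggs only: max(1087/92, 621/42) = 14.79 servings → $6.65.
edamame + cheddar with both tight: 1.722 servings and 2.309 servings → $4.06.
edamame + kale with both tight: 0.2251 servings and 4.11 servings → $4.73.
edamame + eggs with both targets exact would need a negative amount; discard.
cheddar + kale: the both-tight solution has a negative serving — not a feasible corner.
cheddar + eggs with both tight: 0.6437 servings and 11.52 servings → $5.86.
kale + eggs with both tight: 3.071 servings and 4.039 servings → $5.20.
The minimum over all feasible corners is $4.06.

$4.06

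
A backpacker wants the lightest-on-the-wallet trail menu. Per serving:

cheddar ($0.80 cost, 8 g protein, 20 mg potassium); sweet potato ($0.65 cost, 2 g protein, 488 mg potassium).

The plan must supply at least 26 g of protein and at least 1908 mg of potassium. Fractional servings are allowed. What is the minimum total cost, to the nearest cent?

Check every corner: each single food scaled to meet both minima, and each pair solved so both constraints bind.
cheddar only: max(26/8, 1908/20) = 95.4 servings → $76.32.
sweet potato only: max(26/2, 1908/488) = 13 servings → $8.45.
cheddar + sweet potato with both tight: 2.296 servings and 3.816 servings → $4.32.
The minimum over all feasible corners is $4.32.

$4.32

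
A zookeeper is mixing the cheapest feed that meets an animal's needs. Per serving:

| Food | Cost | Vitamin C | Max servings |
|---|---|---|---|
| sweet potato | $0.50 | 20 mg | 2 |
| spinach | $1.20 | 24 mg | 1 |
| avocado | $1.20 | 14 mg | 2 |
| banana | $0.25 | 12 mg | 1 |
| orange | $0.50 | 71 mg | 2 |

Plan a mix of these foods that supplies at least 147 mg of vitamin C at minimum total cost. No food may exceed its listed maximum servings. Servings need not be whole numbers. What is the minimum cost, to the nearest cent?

Cost per mg of vitamin C: orange $0.0070, banana $0.0208, sweet potato $0.0250, spinach $0.0500, avocado $0.0857.
Take 2 servings of orange: +142.0 mg vitamin C for $1.00 (total $1.00, still need 5.0 mg).
Take 0.4167 servings of banana: +5.0 mg vitamin C for $0.10 (total $1.10, still need 0.0 mg).
Greedy by cheapest-per-mg is optimal for a single linear constraint, so the minimum cost is $1.10.

$1.10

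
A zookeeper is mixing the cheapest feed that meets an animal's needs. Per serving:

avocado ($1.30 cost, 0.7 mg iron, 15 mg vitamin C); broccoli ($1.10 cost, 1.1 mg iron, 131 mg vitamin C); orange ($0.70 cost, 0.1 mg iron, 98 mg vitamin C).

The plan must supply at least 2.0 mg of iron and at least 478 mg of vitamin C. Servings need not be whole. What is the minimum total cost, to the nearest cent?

A basic optimal solution has at most two foods positive. Try each food alone and each pair with both targets met exactly.
avocado only: max(2.0/0.7, 478/15) = 31.87 servings → $41.43.
broccoli only: max(2.0/1.1, 478/131) = 3.649 servings → $4.01.
orange only: max(2.0/0.1, 478/98) = 20 servings → $14.00.
avocado + broccoli: intersection lies outside the first quadrant.
avocado + orange with both tight: 2.209 servings and 4.539 servings → $6.05.
broccoli + orange with both tight: 1.565 servings and 2.786 servings → $3.67.
So the least-cost plan costs $3.67.

$3.67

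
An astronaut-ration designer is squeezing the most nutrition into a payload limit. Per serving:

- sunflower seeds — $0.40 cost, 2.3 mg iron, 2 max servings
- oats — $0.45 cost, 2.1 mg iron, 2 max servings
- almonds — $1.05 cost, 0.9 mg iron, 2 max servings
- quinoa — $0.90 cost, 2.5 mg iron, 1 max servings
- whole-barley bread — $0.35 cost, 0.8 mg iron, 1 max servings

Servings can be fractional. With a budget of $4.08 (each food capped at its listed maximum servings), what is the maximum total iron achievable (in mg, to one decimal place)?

13.1 mg

Iron per dollar: sunflower seeds 5.75, oats 4.667, quinoa 2.778, whole-barley bread 2.286, almonds 0.8571.
Take 2 servings of sunflower seeds: spends $0.80, +4.6 mg iron (running total 4.6 mg).
Take 2 servings of oats: spends $0.90, +4.2 mg iron (running total 8.8 mg).
Take 1 serving of quinoa: spends $0.90, +2.5 mg iron (running total 11.3 mg).
Take 1 serving of whole-barley bread: spends $0.35, +0.8 mg iron (running total 12.1 mg).
Take 1.076 servings of almonds: spends $1.13, +1.0 mg iron (running total 13.1 mg).
Filling greedily by iron-per-dollar is optimal for one linear limit, giving 13.1 mg.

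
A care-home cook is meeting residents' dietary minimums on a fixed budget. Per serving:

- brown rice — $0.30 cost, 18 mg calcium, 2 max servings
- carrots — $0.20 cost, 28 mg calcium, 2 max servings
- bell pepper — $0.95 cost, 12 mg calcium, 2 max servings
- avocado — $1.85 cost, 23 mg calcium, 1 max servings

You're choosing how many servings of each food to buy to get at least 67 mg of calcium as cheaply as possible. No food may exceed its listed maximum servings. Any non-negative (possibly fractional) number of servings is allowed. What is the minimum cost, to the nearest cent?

$0.58

Cost per mg of calcium: carrots $0.0071, brown rice $0.0167, bell pepper $0.0792, avocado $0.0804.
Take 2 servings of carrots: +56.0 mg calcium for $0.40 (total $0.40, still need 11.0 mg).
Take 0.6111 servings of brown rice: +11.0 mg calcium for $0.18 (total $0.58, still need 0.0 mg).
Filling from the cheapest source first is optimal under one linear minimum: $0.58.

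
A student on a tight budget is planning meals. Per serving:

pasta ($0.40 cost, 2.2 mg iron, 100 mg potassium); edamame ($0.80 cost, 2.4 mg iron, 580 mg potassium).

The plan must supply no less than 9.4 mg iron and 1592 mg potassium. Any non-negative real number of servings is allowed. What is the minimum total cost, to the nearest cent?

Two binding constraints pin down two serving amounts, so the optimal mix uses at most two foods. The candidates are each food alone (scaled to the tighter of iron/potassium) and each pair with both constraints tight.
pasta only: max(9.4/2.2, 1592/100) = 15.92 servings → $6.37.
edamame only: max(9.4/2.4, 1592/580) = 3.917 servings → $3.13.
pasta + edamame with both tight: 1.575 servings and 2.473 servings → $2.61.
So the least-cost plan costs $2.61.

$2.61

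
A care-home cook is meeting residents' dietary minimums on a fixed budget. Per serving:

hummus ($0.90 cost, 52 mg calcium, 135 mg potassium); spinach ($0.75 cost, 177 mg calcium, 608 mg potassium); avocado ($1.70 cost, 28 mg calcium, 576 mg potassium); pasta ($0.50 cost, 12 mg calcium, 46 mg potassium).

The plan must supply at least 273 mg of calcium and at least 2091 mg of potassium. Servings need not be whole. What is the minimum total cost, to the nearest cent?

$2.58

hummus only: max(273/52, 2091/135) = 15.49 servings → $13.94.
spinach only: max(273/177, 2091/608) = 3.439 servings → $2.58.
avocado only: max(273/28, 2091/576) = 9.75 servings → $16.57.
pasta only: max(273/12, 2091/46) = 45.46 servings → $22.73.
hummus + spinach: the both-tight solution has a negative serving — not a feasible corner.
hummus + avocado with both tight: 3.771 servings and 2.746 servings → $8.06.
hummus + pasta: intersection lies outside the first quadrant.
spinach + avocado with both tight: 1.162 servings and 2.403 servings → $4.96.
spinach + pasta with both targets exact would need a negative amount; discard.
avocado + pasta with both tight: 2.229 servings and 17.55 servings → $12.56.
So the least-cost plan costs $2.58.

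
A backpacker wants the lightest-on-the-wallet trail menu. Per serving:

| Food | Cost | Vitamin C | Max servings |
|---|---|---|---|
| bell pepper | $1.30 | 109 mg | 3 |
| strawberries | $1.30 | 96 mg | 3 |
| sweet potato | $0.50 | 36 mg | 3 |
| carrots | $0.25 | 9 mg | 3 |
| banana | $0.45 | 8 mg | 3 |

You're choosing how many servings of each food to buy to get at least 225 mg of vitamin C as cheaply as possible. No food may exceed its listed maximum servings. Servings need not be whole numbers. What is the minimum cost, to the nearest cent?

Cost per mg of vitamin C: bell pepper $0.0119, strawberries $0.0135, sweet potato $0.0139, carrots $0.0278, banana $0.0563.
Take 2.064 servings of bell pepper: +225.0 mg vitamin C for $2.68 (total $2.68, still need 0.0 mg).
Greedy by cheapest-per-mg is optimal for a single linear constraint, so the minimum cost is $2.68.

$2.68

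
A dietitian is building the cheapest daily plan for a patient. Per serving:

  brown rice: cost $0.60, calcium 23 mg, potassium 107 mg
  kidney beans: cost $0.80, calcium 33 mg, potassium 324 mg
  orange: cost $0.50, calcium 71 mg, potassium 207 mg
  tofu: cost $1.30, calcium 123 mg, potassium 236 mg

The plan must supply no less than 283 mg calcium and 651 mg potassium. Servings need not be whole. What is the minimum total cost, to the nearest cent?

$1.99

At the optimum either one food covers both requirements or two foods hit both targets exactly; no other combination can be cheaper.
brown rice only: max(283/23, 651/107) = 12.3 servings → $7.38.
kidney beans only: max(283/33, 651/324) = 8.576 servings → $6.86.
orange only: max(283/71, 651/207) = 3.986 servings → $1.99.
tofu only: max(283/123, 651/236) = 2.758 servings → $3.59.
brown rice + kidney beans with both targets exact would need a negative amount; discard.
brown rice + orange with both targets exact would need a negative amount; discard.
brown rice + tofu with both tight: 1.718 servings and 1.98 servings → $3.60.
kidney beans + orange with both targets exact would need a negative amount; discard.
kidney beans + tofu with both tight: 0.4143 servings and 2.19 servings → $3.18.
orange + tofu with both tight: 1.526 servings and 1.42 servings → $2.61.
Cheapest feasible corner: $1.99.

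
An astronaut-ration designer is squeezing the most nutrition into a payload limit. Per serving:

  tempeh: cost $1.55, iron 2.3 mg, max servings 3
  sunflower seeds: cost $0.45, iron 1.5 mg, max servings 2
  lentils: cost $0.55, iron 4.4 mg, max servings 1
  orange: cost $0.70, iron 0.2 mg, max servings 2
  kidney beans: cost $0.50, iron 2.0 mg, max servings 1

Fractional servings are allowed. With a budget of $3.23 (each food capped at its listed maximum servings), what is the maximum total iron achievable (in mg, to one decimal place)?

Iron per dollar: lentils 8, kidney beans 4, sunflower seeds 3.333, tempeh 1.484, orange 0.2857.
Take 1 serving of lentils: spends $0.55, +4.4 mg iron (running total 4.4 mg).
Take 1 serving of kidney beans: spends $0.50, +2.0 mg iron (running total 6.4 mg).
Take 2 servings of sunflower seeds: spends $0.90, +3.0 mg iron (running total 9.4 mg).
Take 0.8258 servings of tempeh: spends $1.28, +1.9 mg iron (running total 11.3 mg).
Greedy by best ratio exhausts the cost allowance optimally: 11.3 mg.

11.3 mg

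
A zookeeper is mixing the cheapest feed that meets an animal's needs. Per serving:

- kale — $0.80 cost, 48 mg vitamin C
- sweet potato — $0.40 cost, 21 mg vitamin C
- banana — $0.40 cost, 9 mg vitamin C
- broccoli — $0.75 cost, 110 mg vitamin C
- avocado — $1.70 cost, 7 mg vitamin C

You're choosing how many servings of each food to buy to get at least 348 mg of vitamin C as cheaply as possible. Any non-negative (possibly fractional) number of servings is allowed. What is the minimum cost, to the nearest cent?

$2.37

Cost per mg of vitamin C: broccoli $0.0068, kale $0.0167, sweet potato $0.0190, banana $0.0444, avocado $0.2429.
With no serving limits, use only broccoli: 348 mg / 110 mg = 3.164 servings × $0.75 = $2.37.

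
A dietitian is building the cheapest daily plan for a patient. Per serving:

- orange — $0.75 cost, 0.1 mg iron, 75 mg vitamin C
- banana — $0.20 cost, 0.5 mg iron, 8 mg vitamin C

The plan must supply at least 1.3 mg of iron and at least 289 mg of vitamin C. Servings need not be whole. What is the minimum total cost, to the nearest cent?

At the optimum either one food covers both requirements or two foods hit both targets exactly; no other combination can be cheaper.
orange only: max(1.3/0.1, 289/75) = 13 servings → $9.75.
banana only: max(1.3/0.5, 289/8) = 36.12 servings → $7.22.
orange + banana with both tight: 3.654 servings and 1.869 servings → $3.11.
So the least-cost plan costs $3.11.

$3.11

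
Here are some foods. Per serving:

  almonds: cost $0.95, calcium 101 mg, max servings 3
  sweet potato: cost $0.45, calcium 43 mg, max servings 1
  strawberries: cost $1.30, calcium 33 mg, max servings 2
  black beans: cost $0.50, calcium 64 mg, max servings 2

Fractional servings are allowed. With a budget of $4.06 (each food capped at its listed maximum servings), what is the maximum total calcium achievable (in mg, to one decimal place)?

Calcium per dollar: black beans 128, almonds 106.3, sweet potato 95.56, strawberries 25.38.
Take 2 servings of black beans: spends $1.00, +128.0 mg calcium (running total 128.0 mg).
Take 3 servings of almonds: spends $2.85, +303.0 mg calcium (running total 431.0 mg).
Take 0.4667 servings of sweet potato: spends $0.21, +20.1 mg calcium (running total 451.1 mg).
Greedy by best ratio exhausts the cost allowance optimally: 451.1 mg.

451.1 mg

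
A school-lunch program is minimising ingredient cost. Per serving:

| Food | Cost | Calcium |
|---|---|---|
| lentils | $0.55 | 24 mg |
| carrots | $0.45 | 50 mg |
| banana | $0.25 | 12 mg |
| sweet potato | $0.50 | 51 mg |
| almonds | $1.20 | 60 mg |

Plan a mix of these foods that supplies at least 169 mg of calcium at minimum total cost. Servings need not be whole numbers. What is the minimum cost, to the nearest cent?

$1.52

Cost per mg of calcium: carrots $0.0090, sweet potato $0.0098, almonds $0.0200, banana $0.0208, lentils $0.0229.
With no serving limits, use only carrots: 169 mg / 50 mg = 3.38 servings × $0.45 = $1.52.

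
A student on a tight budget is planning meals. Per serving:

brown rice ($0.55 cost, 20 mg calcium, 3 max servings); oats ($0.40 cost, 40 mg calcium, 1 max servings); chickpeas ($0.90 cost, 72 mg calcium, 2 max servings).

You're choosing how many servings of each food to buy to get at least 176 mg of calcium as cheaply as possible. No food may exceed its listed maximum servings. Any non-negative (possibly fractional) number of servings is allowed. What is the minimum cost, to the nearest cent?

Cost per mg of calcium: oats $0.0100, chickpeas $0.0125, brown rice $0.0275.
Take 1 serving of oats: +40.0 mg calcium for $0.40 (total $0.40, still need 136.0 mg).
Take 1.889 servings of chickpeas: +136.0 mg calcium for $1.70 (total $2.10, still need 0.0 mg).
Filling from the cheapest source first is optimal under one linear minimum: $2.10.

$2.10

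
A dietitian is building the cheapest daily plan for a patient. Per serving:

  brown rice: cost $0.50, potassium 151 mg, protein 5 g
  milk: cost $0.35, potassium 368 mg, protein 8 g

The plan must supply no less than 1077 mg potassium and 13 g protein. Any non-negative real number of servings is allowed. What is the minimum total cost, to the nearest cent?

$1.02

brown rice only: max(1077/151, 13/5) = 7.132 servings → $3.57.
milk only: max(1077/368, 13/8) = 2.927 servings → $1.02.
brown rice + milk: the both-tight solution has a negative serving — not a feasible corner.
So the least-cost plan costs $1.02.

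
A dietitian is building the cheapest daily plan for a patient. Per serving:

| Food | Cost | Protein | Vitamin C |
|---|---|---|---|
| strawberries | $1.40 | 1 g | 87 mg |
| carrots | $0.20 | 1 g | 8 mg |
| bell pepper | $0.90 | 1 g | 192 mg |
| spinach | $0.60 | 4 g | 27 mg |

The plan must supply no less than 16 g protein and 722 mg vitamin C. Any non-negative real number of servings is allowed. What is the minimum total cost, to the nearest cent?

$4.89

strawberries only: max(16/1, 722/87) = 16 servings → $22.40.
carrots only: max(16/1, 722/8) = 90.25 servings → $18.05.
bell pepper only: max(16/1, 722/192) = 16 servings → $14.40.
spinach only: max(16/4, 722/27) = 26.74 servings → $16.04.
strawberries + carrots with both tight: 7.519 servings and 8.481 servings → $12.22.
strawberries + bell pepper with both targets exact would need a negative amount; discard.
strawberries + spinach with both tight: 7.651 servings and 2.087 servings → $11.96.
carrots + bell pepper with both tight: 12.77 servings and 3.228 servings → $5.46.
carrots + spinach with both targets exact would need a negative amount; discard.
bell pepper + spinach with both tight: 3.314 servings and 3.171 servings → $4.89.
So the least-cost plan costs $4.89.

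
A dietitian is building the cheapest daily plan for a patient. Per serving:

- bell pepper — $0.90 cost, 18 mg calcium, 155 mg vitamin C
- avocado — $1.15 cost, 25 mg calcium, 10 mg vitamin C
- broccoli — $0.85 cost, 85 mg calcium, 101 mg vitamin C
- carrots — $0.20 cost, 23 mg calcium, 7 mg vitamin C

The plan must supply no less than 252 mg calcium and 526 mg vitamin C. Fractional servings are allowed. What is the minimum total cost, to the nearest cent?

$3.74

This is a tiny linear program; its minimum lies at a vertex of the feasible set. List the vertices and price them.
bell pepper only: max(252/18, 526/155) = 14 servings → $12.60.
avocado only: max(252/25, 526/10) = 52.6 servings → $60.49.
broccoli only: max(252/85, 526/101) = 5.208 servings → $4.43.
carrots only: max(252/23, 526/7) = 75.14 servings → $15.03.
bell pepper + avocado with both tight: 2.877 servings and 8.009 servings → $11.80.
bell pepper + broccoli with both tight: 1.696 servings and 2.606 servings → $3.74.
bell pepper + carrots with both tight: 3.005 servings and 8.605 servings → $4.43.
avocado + broccoli: the both-tight solution has a negative serving — not a feasible corner.
avocado + carrots: intersection lies outside the first quadrant.
broccoli + carrots: intersection lies outside the first quadrant.
So the least-cost plan costs $3.74.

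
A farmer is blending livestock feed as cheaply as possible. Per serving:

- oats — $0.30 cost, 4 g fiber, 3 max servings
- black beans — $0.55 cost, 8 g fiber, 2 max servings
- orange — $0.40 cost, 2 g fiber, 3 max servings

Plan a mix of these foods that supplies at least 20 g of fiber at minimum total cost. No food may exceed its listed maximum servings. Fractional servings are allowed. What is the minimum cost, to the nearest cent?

$1.40

Cost per g of fiber: black beans $0.0688, oats $0.0750, orange $0.2000.
Take 2 servings of black beans: +16.0 g fiber for $1.10 (total $1.10, still need 4.0 g).
Take 1 serving of oats: +4.0 g fiber for $0.30 (total $1.40, still need 0.0 g).
Filling from the cheapest source first is optimal under one linear minimum: $1.40.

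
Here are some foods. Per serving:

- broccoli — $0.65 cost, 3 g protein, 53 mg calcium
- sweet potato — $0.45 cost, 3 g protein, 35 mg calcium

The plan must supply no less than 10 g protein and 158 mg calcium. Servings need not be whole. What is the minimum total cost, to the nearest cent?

$1.96

The cheapest plan sits at a corner of the feasible region — with two constraints it uses at most two foods.
broccoli only: max(10/3, 158/53) = 3.333 servings → $2.17.
sweet potato only: max(10/3, 158/35) = 4.514 servings → $2.03.
broccoli + sweet potato with both tight: 2.296 servings and 1.037 servings → $1.96.
The minimum over all feasible corners is $1.96.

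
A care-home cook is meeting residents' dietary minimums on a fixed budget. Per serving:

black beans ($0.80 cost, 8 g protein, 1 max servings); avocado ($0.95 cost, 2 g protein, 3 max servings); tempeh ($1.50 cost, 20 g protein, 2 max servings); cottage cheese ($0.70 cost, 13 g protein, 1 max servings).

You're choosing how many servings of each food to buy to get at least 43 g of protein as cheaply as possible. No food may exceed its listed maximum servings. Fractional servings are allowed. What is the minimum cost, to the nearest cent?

Cost per g of protein: cottage cheese $0.0538, tempeh $0.0750, black beans $0.1000, avocado $0.4750.
Take 1 serving of cottage cheese: +13.0 g protein for $0.70 (total $0.70, still need 30.0 g).
Take 1.5 servings of tempeh: +30.0 g protein for $2.25 (total $2.95, still need 0.0 g).
Filling from the cheapest source first is optimal under one linear minimum: $2.95.

$2.95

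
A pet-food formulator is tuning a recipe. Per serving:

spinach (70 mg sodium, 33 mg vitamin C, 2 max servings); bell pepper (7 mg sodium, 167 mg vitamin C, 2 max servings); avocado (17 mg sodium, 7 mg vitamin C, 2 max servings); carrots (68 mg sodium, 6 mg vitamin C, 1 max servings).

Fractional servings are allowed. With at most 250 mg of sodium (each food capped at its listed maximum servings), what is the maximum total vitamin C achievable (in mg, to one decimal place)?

Vitamin C per mg sodium: bell pepper 23.86, spinach 0.4714, avocado 0.4118, carrots 0.08824.
Take 2 servings of bell pepper: uses 14 mg sodium, +334.0 mg vitamin C (running total 334.0 mg).
Take 2 servings of spinach: uses 140 mg sodium, +66.0 mg vitamin C (running total 400.0 mg).
Take 2 servings of avocado: uses 34 mg sodium, +14.0 mg vitamin C (running total 414.0 mg).
Take 0.9118 servings of carrots: uses 62 mg sodium, +5.5 mg vitamin C (running total 419.5 mg).
Greedy by best ratio exhausts the sodium allowance optimally: 419.5 mg.

419.5 mg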